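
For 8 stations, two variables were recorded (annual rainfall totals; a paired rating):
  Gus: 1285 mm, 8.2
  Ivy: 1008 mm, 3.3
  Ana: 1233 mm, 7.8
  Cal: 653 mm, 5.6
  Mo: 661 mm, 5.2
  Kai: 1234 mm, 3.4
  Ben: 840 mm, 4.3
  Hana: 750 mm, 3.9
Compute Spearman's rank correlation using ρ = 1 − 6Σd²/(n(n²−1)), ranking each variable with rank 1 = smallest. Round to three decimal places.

Ranks of variable 1: 8, 5, 6, 1, 2, 7, 4, 3
Ranks of variable 2: 8, 1, 7, 6, 5, 2, 4, 3
d = r₁ − r₂: 0, 4, -1, -5, -3, 5, 0, 0
d²: 0, 16, 1, 25, 9, 25, 0, 0; Σd² = 76
ρ = 1 − 6·76/(8·63) = 1 − 456/504 = 0.095

0.095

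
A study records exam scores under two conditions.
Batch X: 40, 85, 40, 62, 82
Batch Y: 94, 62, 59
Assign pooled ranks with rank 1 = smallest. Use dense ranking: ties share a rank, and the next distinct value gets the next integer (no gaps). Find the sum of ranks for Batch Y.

11

Sorted (ascending): 40, 40, 59, 62, 62, 82, 85, 94
The 2 values of 40 share dense rank 1.
The 2 values of 62 share dense rank 3.
Remaining distinct values take the next consecutive integers.
Batch Y values → pooled ranks: 94→6, 62→3, 59→2
Rank sum = 6 + 3 + 2 = 11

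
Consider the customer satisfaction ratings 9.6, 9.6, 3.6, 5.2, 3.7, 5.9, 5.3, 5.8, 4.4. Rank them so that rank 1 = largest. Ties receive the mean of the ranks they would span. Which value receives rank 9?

3.6

Sorted (descending): 9.6, 9.6, 5.9, 5.8, 5.3, 5.2, 4.4, 3.7, 3.6
The 2 values of 9.6 occupy positions 1–2 → average rank (1+2)/2 = 1.5.
Rank 9 → value 3.6.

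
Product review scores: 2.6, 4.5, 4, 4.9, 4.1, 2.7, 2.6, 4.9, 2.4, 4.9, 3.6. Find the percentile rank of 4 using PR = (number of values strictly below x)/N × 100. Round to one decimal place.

N = 11.
Strictly below 4: 5. Equal to 4: 1.
PR = 5/11 × 100 = 45.5

45.5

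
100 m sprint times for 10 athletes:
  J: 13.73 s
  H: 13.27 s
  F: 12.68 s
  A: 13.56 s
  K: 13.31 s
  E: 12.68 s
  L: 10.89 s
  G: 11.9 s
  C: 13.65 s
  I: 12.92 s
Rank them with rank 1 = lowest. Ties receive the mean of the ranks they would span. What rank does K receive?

Sorted (ascending): 10.89, 11.9, 12.68, 12.68, 12.92, 13.27, 13.31, 13.56, 13.65, 13.73
The 2 values of 12.68 occupy positions 3–4 → average rank (3+4)/2 = 3.5.
K has value 13.31 s → rank 7.

7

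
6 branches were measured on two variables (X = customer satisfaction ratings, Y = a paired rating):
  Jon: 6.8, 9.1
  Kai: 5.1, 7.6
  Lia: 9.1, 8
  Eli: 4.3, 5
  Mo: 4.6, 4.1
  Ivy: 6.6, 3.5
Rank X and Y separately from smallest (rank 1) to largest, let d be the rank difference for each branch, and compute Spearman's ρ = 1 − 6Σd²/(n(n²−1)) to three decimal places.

0.543

Ranks of variable 1: 5, 3, 6, 1, 2, 4
Ranks of variable 2: 6, 4, 5, 3, 2, 1
d = r₁ − r₂: -1, -1, 1, -2, 0, 3
d²: 1, 1, 1, 4, 0, 9; Σd² = 16
ρ = 1 − 6·16/(6·35) = 1 − 96/210 = 0.543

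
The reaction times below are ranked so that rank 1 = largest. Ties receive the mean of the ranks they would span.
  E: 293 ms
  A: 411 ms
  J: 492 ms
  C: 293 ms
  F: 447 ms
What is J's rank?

1

Sorted (descending): 492, 447, 411, 293, 293
The 2 values of 293 occupy positions 4–5 → average rank (4+5)/2 = 4.5.
J has value 492 ms → rank 1.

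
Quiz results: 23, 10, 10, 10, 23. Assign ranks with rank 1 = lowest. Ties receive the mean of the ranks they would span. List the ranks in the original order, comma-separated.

4.5, 2, 2, 2, 4.5

Sorted (ascending): 10, 10, 10, 23, 23
The 3 values of 10 occupy positions 1–3 → average rank 2.
The 2 values of 23 occupy positions 4–5 → average rank (4+5)/2 = 4.5.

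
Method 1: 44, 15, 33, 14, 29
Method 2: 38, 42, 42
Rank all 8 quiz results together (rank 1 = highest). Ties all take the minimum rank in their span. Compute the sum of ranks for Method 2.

8

Sorted (descending): 44, 42, 42, 38, 33, 29, 15, 14
The 2 values of 42 occupy positions 2–3 → each gets rank 2.
Method 2 values → pooled ranks: 38→4, 42→2, 42→2
Rank sum = 4 + 2 + 2 = 8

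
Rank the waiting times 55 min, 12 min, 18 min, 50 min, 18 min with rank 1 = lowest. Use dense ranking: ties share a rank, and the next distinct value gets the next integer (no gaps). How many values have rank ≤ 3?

4

Sorted (ascending): 12, 18, 18, 50, 55
The 2 values of 18 share dense rank 2.
Remaining distinct values take the next consecutive integers.
Ranks ≤ 3: {1, 2, 2, 3} → 4 values.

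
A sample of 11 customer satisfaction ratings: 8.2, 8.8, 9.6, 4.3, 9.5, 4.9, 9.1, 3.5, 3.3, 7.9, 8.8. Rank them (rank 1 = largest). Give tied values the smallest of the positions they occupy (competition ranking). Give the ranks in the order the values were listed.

Sorted (descending): 9.6, 9.5, 9.1, 8.8, 8.8, 8.2, 7.9, 4.9, 4.3, 3.5, 3.3
The 2 values of 8.8 occupy positions 4–5 → each gets rank 4.

6, 4, 1, 9, 2, 8, 3, 10, 11, 7, 4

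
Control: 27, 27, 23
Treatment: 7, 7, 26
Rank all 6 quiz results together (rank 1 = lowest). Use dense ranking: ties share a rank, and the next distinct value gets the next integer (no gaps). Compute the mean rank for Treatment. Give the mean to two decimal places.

Sorted (ascending): 7, 7, 23, 26, 27, 27
The 2 values of 7 share dense rank 1.
The 2 values of 27 share dense rank 4.
Remaining distinct values take the next consecutive integers.
Treatment values → pooled ranks: 7→1, 7→1, 26→3
Mean rank = (1 + 1 + 3) / 3 = 1.67

1.67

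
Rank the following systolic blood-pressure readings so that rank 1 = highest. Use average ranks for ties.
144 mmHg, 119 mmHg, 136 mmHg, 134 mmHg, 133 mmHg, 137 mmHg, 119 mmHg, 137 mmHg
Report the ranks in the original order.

Sorted (descending): 144, 137, 137, 136, 134, 133, 119, 119
The 2 values of 137 occupy positions 2–3 → average rank (2+3)/2 = 2.5.
The 2 values of 119 occupy positions 7–8 → average rank (7+8)/2 = 7.5.

1, 7.5, 4, 5, 6, 2.5, 7.5, 2.5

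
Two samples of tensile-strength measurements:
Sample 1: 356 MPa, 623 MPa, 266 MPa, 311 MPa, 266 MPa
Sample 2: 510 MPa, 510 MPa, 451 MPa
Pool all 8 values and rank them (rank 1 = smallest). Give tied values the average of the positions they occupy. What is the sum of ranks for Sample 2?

Sorted (ascending): 266, 266, 311, 356, 451, 510, 510, 623
The 2 values of 266 occupy positions 1–2 → average rank (1+2)/2 = 1.5.
The 2 values of 510 occupy positions 6–7 → average rank (6+7)/2 = 6.5.
Sample 2 values → pooled ranks: 510→6.5, 510→6.5, 451→5
Rank sum = 6.5 + 6.5 + 5 = 18

18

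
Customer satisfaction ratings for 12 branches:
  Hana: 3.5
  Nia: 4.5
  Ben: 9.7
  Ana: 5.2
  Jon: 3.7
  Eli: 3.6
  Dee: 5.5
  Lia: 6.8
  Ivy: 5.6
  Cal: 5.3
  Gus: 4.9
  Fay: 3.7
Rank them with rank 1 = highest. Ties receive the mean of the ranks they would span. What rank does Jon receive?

Sorted (descending): 9.7, 6.8, 5.6, 5.5, 5.3, 5.2, 4.9, 4.5, 3.7, 3.7, 3.6, 3.5
The 2 values of 3.7 occupy positions 9–10 → average rank (9+10)/2 = 9.5.
Jon has value 3.7 → rank 9.5.

9.5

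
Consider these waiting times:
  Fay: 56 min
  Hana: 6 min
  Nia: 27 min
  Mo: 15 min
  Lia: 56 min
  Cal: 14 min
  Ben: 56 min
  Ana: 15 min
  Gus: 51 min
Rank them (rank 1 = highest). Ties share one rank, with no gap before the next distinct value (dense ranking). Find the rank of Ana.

4

Sorted (descending): 56, 56, 56, 51, 27, 15, 15, 14, 6
The 3 values of 56 share dense rank 1.
The 2 values of 15 share dense rank 4.
Remaining distinct values take the next consecutive integers.
Ana has value 15 min → rank 4.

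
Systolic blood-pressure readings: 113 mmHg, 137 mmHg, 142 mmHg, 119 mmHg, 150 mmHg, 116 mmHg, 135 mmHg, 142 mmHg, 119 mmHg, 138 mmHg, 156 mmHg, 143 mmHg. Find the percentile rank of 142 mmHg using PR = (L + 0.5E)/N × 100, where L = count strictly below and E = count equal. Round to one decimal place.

N = 12.
Strictly below 142: 7. Equal to 142: 2.
PR = (7 + 0.5·2)/12 × 100 = 66.7

66.7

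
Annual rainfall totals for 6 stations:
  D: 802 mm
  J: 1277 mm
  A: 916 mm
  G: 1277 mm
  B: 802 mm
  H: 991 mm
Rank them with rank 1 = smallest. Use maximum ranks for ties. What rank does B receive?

2

Sorted (ascending): 802, 802, 916, 991, 1277, 1277
The 2 values of 802 occupy positions 1–2 → each gets rank 2.
The 2 values of 1277 occupy positions 5–6 → each gets rank 6.
B has value 802 mm → rank 2.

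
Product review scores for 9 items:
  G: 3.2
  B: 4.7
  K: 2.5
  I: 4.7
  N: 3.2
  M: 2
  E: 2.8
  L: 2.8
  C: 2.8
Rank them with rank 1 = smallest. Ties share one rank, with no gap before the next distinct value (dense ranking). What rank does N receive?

Sorted (ascending): 2, 2.5, 2.8, 2.8, 2.8, 3.2, 3.2, 4.7, 4.7
The 3 values of 2.8 share dense rank 3.
The 2 values of 3.2 share dense rank 4.
The 2 values of 4.7 share dense rank 5.
Remaining distinct values take the next consecutive integers.
N has value 3.2 → rank 4.

4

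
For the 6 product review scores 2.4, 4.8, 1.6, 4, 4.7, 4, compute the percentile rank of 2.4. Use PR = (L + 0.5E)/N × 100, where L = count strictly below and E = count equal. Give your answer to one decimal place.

25.0

N = 6.
Strictly below 2.4: 1. Equal to 2.4: 1.
PR = (1 + 0.5·1)/6 × 100 = 25.0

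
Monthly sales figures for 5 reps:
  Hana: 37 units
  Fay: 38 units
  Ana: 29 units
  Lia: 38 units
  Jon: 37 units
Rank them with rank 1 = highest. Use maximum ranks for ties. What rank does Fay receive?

Sorted (descending): 38, 38, 37, 37, 29
The 2 values of 38 occupy positions 1–2 → each gets rank 2.
The 2 values of 37 occupy positions 3–4 → each gets rank 4.
Fay has value 38 units → rank 2.

2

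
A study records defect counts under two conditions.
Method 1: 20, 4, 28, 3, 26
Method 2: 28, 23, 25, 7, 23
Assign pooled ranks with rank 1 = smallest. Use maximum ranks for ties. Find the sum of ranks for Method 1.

Sorted (ascending): 3, 4, 7, 20, 23, 23, 25, 26, 28, 28
The 2 values of 23 occupy positions 5–6 → each gets rank 6.
The 2 values of 28 occupy positions 9–10 → each gets rank 10.
Method 1 values → pooled ranks: 20→4, 4→2, 28→10, 3→1, 26→8
Rank sum = 4 + 2 + 10 + 1 + 8 = 25

25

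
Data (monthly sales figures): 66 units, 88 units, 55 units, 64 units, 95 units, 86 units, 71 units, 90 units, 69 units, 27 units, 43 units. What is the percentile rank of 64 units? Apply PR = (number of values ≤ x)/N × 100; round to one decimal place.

N = 11.
Strictly below 64: 3. Equal to 64: 1.
PR = 4/11 × 100 = 36.4

36.4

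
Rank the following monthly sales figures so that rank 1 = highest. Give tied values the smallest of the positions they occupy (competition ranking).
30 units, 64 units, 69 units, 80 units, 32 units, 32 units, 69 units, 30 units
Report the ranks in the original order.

Sorted (descending): 80, 69, 69, 64, 32, 32, 30, 30
The 2 values of 69 occupy positions 2–3 → each gets rank 2.
The 2 values of 32 occupy positions 5–6 → each gets rank 5.
The 2 values of 30 occupy positions 7–8 → each gets rank 7.

7, 4, 2, 1, 5, 5, 2, 7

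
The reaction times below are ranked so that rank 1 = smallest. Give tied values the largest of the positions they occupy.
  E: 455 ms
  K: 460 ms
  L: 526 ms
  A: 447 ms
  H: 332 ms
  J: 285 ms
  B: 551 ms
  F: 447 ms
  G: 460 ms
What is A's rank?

4

Sorted (ascending): 285, 332, 447, 447, 455, 460, 460, 526, 551
The 2 values of 447 occupy positions 3–4 → each gets rank 4.
The 2 values of 460 occupy positions 6–7 → each gets rank 7.
A has value 447 ms → rank 4.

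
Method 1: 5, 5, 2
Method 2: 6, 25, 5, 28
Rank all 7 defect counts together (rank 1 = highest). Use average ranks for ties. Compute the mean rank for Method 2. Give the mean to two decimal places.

2.75

Sorted (descending): 28, 25, 6, 5, 5, 5, 2
The 3 values of 5 occupy positions 4–6 → average rank 5.
Method 2 values → pooled ranks: 6→3, 25→2, 5→5, 28→1
Mean rank = (3 + 2 + 5 + 1) / 4 = 2.75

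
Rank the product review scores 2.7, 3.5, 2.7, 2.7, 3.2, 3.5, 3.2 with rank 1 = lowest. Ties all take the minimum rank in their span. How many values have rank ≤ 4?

5

Sorted (ascending): 2.7, 2.7, 2.7, 3.2, 3.2, 3.5, 3.5
The 3 values of 2.7 occupy positions 1–3 → each gets rank 1.
The 2 values of 3.2 occupy positions 4–5 → each gets rank 4.
The 2 values of 3.5 occupy positions 6–7 → each gets rank 6.
Ranks ≤ 4: {1, 1, 1, 4, 4} → 5 values.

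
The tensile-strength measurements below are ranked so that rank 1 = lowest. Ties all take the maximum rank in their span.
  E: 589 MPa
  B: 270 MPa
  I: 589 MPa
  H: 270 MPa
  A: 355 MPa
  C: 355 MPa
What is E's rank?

Sorted (ascending): 270, 270, 355, 355, 589, 589
The 2 values of 270 occupy positions 1–2 → each gets rank 2.
The 2 values of 355 occupy positions 3–4 → each gets rank 4.
The 2 values of 589 occupy positions 5–6 → each gets rank 6.
E has value 589 MPa → rank 6.

6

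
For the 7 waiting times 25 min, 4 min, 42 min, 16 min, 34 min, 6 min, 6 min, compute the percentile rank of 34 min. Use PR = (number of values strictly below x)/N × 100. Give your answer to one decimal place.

N = 7.
Strictly below 34: 5. Equal to 34: 1.
PR = 5/7 × 100 = 71.4

71.4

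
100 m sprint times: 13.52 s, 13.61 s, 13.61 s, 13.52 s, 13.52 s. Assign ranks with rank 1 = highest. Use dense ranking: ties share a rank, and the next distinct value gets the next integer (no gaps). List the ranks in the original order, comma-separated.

Sorted (descending): 13.61, 13.61, 13.52, 13.52, 13.52
The 2 values of 13.61 share dense rank 1.
The 3 values of 13.52 share dense rank 2.

2, 1, 1, 2, 2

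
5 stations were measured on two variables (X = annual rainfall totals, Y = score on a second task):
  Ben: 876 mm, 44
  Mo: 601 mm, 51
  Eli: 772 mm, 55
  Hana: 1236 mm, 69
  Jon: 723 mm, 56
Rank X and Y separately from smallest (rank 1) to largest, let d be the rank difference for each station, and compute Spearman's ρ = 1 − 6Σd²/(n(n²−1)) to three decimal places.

0.300

Ranks of variable 1: 4, 1, 3, 5, 2
Ranks of variable 2: 1, 2, 3, 5, 4
d = r₁ − r₂: 3, -1, 0, 0, -2
d²: 9, 1, 0, 0, 4; Σd² = 14
ρ = 1 − 6·14/(5·24) = 1 − 84/120 = 0.300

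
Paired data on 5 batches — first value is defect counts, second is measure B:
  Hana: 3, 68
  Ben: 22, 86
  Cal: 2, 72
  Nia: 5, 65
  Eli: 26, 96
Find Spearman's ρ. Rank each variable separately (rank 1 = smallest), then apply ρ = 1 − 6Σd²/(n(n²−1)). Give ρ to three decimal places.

Ranks of variable 1: 2, 4, 1, 3, 5
Ranks of variable 2: 2, 4, 3, 1, 5
d = r₁ − r₂: 0, 0, -2, 2, 0
d²: 0, 0, 4, 4, 0; Σd² = 8
ρ = 1 − 6·8/(5·24) = 1 − 48/120 = 0.600

0.600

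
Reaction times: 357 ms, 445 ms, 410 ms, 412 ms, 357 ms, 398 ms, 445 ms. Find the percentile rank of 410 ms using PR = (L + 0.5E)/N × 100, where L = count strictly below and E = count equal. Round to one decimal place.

N = 7.
Strictly below 410: 3. Equal to 410: 1.
PR = (3 + 0.5·1)/7 × 100 = 50.0

50.0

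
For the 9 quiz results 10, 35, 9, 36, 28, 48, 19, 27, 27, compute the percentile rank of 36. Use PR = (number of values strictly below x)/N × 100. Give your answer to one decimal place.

77.8

N = 9.
Strictly below 36: 7. Equal to 36: 1.
PR = 7/9 × 100 = 77.8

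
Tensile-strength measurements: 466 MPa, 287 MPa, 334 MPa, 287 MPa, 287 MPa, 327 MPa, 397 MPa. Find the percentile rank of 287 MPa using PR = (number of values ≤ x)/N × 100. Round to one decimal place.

N = 7.
Strictly below 287: 0. Equal to 287: 3.
PR = 3/7 × 100 = 42.9

42.9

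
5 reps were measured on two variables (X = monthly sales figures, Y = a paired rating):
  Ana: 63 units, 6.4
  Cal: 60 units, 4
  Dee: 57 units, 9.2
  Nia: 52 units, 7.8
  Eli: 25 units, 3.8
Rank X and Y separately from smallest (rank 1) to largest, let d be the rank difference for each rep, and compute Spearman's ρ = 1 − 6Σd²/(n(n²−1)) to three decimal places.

0.200

Ranks of variable 1: 5, 4, 3, 2, 1
Ranks of variable 2: 3, 2, 5, 4, 1
d = r₁ − r₂: 2, 2, -2, -2, 0
d²: 4, 4, 4, 4, 0; Σd² = 16
ρ = 1 − 6·16/(5·24) = 1 − 96/120 = 0.200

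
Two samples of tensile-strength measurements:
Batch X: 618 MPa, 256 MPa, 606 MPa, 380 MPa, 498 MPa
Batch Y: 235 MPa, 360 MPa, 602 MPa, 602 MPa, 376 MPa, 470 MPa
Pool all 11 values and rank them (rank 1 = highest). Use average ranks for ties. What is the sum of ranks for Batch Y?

41

Sorted (descending): 618, 606, 602, 602, 498, 470, 380, 376, 360, 256, 235
The 2 values of 602 occupy positions 3–4 → average rank (3+4)/2 = 3.5.
Batch Y values → pooled ranks: 235→11, 360→9, 602→3.5, 602→3.5, 376→8, 470→6
Rank sum = 11 + 9 + 3.5 + 3.5 + 8 + 6 = 41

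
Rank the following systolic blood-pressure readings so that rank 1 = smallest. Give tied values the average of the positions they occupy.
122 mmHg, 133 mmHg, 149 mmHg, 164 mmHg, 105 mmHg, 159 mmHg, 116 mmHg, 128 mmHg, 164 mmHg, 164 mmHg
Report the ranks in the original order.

Sorted (ascending): 105, 116, 122, 128, 133, 149, 159, 164, 164, 164
The 3 values of 164 occupy positions 8–10 → average rank 9.

3, 5, 6, 9, 1, 7, 2, 4, 9, 9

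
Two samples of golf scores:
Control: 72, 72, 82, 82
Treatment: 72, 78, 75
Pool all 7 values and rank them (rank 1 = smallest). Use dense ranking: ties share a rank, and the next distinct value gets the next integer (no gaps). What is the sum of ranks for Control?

10

Sorted (ascending): 72, 72, 72, 75, 78, 82, 82
The 3 values of 72 share dense rank 1.
The 2 values of 82 share dense rank 4.
Remaining distinct values take the next consecutive integers.
Control values → pooled ranks: 72→1, 72→1, 82→4, 82→4
Rank sum = 1 + 1 + 4 + 4 = 10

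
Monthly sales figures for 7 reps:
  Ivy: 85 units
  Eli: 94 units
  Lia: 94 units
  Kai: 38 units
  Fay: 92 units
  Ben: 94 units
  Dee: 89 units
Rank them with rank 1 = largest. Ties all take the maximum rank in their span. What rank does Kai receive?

Sorted (descending): 94, 94, 94, 92, 89, 85, 38
The 3 values of 94 occupy positions 1–3 → each gets rank 3.
Kai has value 38 units → rank 7.

7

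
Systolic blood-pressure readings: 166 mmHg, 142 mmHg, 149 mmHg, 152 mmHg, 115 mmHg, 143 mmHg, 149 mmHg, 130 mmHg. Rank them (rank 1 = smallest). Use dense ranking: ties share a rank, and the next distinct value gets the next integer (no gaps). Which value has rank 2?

130

Sorted (ascending): 115, 130, 142, 143, 149, 149, 152, 166
The 2 values of 149 share dense rank 5.
Remaining distinct values take the next consecutive integers.
Rank 2 → value 130.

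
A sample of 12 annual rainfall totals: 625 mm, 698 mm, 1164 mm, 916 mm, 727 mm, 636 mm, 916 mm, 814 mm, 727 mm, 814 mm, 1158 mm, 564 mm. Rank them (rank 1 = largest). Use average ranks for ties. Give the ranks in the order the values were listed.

11, 9, 1, 3.5, 7.5, 10, 3.5, 5.5, 7.5, 5.5, 2, 12

Sorted (descending): 1164, 1158, 916, 916, 814, 814, 727, 727, 698, 636, 625, 564
The 2 values of 916 occupy positions 3–4 → average rank (3+4)/2 = 3.5.
The 2 values of 814 occupy positions 5–6 → average rank (5+6)/2 = 5.5.
The 2 values of 727 occupy positions 7–8 → average rank (7+8)/2 = 7.5.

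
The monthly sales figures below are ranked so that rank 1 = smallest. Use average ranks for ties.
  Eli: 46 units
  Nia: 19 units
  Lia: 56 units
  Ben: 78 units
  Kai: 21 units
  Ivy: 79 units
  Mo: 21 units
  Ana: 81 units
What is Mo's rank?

2.5

Sorted (ascending): 19, 21, 21, 46, 56, 78, 79, 81
The 2 values of 21 occupy positions 2–3 → average rank (2+3)/2 = 2.5.
Mo has value 21 units → rank 2.5.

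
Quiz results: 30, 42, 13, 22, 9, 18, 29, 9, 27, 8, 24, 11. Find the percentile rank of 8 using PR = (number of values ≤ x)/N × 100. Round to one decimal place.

N = 12.
Strictly below 8: 0. Equal to 8: 1.
PR = 1/12 × 100 = 8.3

8.3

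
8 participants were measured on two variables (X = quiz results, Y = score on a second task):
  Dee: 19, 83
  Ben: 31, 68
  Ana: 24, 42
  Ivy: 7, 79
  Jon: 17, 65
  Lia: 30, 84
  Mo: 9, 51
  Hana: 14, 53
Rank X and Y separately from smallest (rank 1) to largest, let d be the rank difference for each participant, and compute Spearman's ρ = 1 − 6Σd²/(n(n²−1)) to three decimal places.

Ranks of variable 1: 5, 8, 6, 1, 4, 7, 2, 3
Ranks of variable 2: 7, 5, 1, 6, 4, 8, 2, 3
d = r₁ − r₂: -2, 3, 5, -5, 0, -1, 0, 0
d²: 4, 9, 25, 25, 0, 1, 0, 0; Σd² = 64
ρ = 1 − 6·64/(8·63) = 1 − 384/504 = 0.238

0.238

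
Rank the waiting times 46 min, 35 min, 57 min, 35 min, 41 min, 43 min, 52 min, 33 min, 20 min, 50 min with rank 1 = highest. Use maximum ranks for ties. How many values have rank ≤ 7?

Sorted (descending): 57, 52, 50, 46, 43, 41, 35, 35, 33, 20
The 2 values of 35 occupy positions 7–8 → each gets rank 8.
Ranks ≤ 7: {1, 2, 3, 4, 5, 6} → 6 values.

6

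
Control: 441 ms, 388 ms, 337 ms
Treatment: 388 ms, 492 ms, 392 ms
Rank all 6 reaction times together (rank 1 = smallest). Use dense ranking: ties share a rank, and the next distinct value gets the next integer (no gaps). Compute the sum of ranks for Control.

7

Sorted (ascending): 337, 388, 388, 392, 441, 492
The 2 values of 388 share dense rank 2.
Remaining distinct values take the next consecutive integers.
Control values → pooled ranks: 441→4, 388→2, 337→1
Rank sum = 4 + 2 + 1 = 7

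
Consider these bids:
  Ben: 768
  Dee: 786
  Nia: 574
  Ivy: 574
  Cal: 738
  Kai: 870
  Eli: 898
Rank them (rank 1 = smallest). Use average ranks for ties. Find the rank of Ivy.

Sorted (ascending): 574, 574, 738, 768, 786, 870, 898
The 2 values of 574 occupy positions 1–2 → average rank (1+2)/2 = 1.5.
Ivy has value 574 → rank 1.5.

1.5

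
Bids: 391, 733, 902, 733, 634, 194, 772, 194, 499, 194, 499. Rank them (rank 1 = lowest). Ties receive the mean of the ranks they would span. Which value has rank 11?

902

Sorted (ascending): 194, 194, 194, 391, 499, 499, 634, 733, 733, 772, 902
The 3 values of 194 occupy positions 1–3 → average rank 2.
The 2 values of 499 occupy positions 5–6 → average rank (5+6)/2 = 5.5.
The 2 values of 733 occupy positions 8–9 → average rank (8+9)/2 = 8.5.
Rank 11 → value 902.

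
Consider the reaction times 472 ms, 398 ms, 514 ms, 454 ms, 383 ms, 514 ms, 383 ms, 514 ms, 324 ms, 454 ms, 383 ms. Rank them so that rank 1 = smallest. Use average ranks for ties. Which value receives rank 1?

324

Sorted (ascending): 324, 383, 383, 383, 398, 454, 454, 472, 514, 514, 514
The 3 values of 383 occupy positions 2–4 → average rank 3.
The 2 values of 454 occupy positions 6–7 → average rank (6+7)/2 = 6.5.
The 3 values of 514 occupy positions 9–11 → average rank 10.
Rank 1 → value 324.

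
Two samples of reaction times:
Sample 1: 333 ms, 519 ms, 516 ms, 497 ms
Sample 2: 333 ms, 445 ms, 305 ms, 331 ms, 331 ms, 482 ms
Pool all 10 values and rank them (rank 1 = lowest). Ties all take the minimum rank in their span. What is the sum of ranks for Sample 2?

22

Sorted (ascending): 305, 331, 331, 333, 333, 445, 482, 497, 516, 519
The 2 values of 331 occupy positions 2–3 → each gets rank 2.
The 2 values of 333 occupy positions 4–5 → each gets rank 4.
Sample 2 values → pooled ranks: 333→4, 445→6, 305→1, 331→2, 331→2, 482→7
Rank sum = 4 + 6 + 1 + 2 + 2 + 7 = 22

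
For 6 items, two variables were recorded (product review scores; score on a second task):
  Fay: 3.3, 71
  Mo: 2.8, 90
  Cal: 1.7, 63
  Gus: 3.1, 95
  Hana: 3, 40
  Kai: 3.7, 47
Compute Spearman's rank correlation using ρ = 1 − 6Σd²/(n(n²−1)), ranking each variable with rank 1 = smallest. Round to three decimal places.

-0.086

Ranks of variable 1: 5, 2, 1, 4, 3, 6
Ranks of variable 2: 4, 5, 3, 6, 1, 2
d = r₁ − r₂: 1, -3, -2, -2, 2, 4
d²: 1, 9, 4, 4, 4, 16; Σd² = 38
ρ = 1 − 6·38/(6·35) = 1 − 228/210 = -0.086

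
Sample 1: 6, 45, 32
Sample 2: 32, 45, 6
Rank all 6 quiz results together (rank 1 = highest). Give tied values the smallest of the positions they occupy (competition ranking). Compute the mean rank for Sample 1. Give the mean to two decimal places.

3.00

Sorted (descending): 45, 45, 32, 32, 6, 6
The 2 values of 45 occupy positions 1–2 → each gets rank 1.
The 2 values of 32 occupy positions 3–4 → each gets rank 3.
The 2 values of 6 occupy positions 5–6 → each gets rank 5.
Sample 1 values → pooled ranks: 6→5, 45→1, 32→3
Mean rank = (5 + 1 + 3) / 3 = 3.00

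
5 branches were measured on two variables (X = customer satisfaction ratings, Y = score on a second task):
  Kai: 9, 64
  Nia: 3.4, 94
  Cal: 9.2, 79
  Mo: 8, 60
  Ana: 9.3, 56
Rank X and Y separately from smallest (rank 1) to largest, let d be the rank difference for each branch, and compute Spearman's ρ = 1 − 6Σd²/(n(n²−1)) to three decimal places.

-0.600

Ranks of variable 1: 3, 1, 4, 2, 5
Ranks of variable 2: 3, 5, 4, 2, 1
d = r₁ − r₂: 0, -4, 0, 0, 4
d²: 0, 16, 0, 0, 16; Σd² = 32
ρ = 1 − 6·32/(5·24) = 1 − 192/120 = -0.600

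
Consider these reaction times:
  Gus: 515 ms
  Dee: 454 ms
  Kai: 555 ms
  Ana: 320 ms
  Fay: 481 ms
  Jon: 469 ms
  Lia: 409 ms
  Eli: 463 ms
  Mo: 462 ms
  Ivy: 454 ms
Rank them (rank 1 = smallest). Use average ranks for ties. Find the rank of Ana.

1

Sorted (ascending): 320, 409, 454, 454, 462, 463, 469, 481, 515, 555
The 2 values of 454 occupy positions 3–4 → average rank (3+4)/2 = 3.5.
Ana has value 320 ms → rank 1.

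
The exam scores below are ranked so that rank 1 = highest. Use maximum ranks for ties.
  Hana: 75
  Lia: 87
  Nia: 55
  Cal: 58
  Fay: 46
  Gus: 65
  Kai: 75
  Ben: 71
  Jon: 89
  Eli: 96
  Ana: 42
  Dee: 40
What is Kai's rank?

5

Sorted (descending): 96, 89, 87, 75, 75, 71, 65, 58, 55, 46, 42, 40
The 2 values of 75 occupy positions 4–5 → each gets rank 5.
Kai has value 75 → rank 5.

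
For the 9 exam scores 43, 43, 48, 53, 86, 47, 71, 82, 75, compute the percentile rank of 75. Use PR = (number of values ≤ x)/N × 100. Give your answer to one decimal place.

N = 9.
Strictly below 75: 6. Equal to 75: 1.
PR = 7/9 × 100 = 77.8

77.8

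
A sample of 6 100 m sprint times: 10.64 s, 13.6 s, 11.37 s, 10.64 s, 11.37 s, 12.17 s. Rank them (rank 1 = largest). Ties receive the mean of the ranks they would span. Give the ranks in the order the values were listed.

5.5, 1, 3.5, 5.5, 3.5, 2

Sorted (descending): 13.6, 12.17, 11.37, 11.37, 10.64, 10.64
The 2 values of 11.37 occupy positions 3–4 → average rank (3+4)/2 = 3.5.
The 2 values of 10.64 occupy positions 5–6 → average rank (5+6)/2 = 5.5.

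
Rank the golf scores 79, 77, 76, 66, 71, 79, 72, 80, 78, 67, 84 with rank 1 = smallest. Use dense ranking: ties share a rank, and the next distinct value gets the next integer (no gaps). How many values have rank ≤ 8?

9

Sorted (ascending): 66, 67, 71, 72, 76, 77, 78, 79, 79, 80, 84
The 2 values of 79 share dense rank 8.
Remaining distinct values take the next consecutive integers.
Ranks ≤ 8: {1, 2, 3, 4, 5, 6, 7, 8, 8} → 9 values.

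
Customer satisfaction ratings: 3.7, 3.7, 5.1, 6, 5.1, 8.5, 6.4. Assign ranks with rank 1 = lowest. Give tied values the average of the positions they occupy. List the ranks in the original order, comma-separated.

Sorted (ascending): 3.7, 3.7, 5.1, 5.1, 6, 6.4, 8.5
The 2 values of 3.7 occupy positions 1–2 → average rank (1+2)/2 = 1.5.
The 2 values of 5.1 occupy positions 3–4 → average rank (3+4)/2 = 3.5.

1.5, 1.5, 3.5, 5, 3.5, 7, 6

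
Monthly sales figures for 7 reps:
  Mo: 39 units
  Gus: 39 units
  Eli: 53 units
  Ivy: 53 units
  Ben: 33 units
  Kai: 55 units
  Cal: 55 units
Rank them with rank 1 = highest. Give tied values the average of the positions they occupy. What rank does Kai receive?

1.5

Sorted (descending): 55, 55, 53, 53, 39, 39, 33
The 2 values of 55 occupy positions 1–2 → average rank (1+2)/2 = 1.5.
The 2 values of 53 occupy positions 3–4 → average rank (3+4)/2 = 3.5.
The 2 values of 39 occupy positions 5–6 → average rank (5+6)/2 = 5.5.
Kai has value 55 units → rank 1.5.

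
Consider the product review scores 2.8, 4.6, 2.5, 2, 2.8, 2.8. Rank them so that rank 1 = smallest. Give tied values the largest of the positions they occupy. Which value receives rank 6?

Sorted (ascending): 2, 2.5, 2.8, 2.8, 2.8, 4.6
The 3 values of 2.8 occupy positions 3–5 → each gets rank 5.
Rank 6 → value 4.6.

4.6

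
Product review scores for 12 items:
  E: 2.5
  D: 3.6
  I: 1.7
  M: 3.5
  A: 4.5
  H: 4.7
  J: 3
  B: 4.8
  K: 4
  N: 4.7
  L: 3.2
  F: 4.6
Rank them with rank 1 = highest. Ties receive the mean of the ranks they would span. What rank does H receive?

2.5

Sorted (descending): 4.8, 4.7, 4.7, 4.6, 4.5, 4, 3.6, 3.5, 3.2, 3, 2.5, 1.7
The 2 values of 4.7 occupy positions 2–3 → average rank (2+3)/2 = 2.5.
H has value 4.7 → rank 2.5.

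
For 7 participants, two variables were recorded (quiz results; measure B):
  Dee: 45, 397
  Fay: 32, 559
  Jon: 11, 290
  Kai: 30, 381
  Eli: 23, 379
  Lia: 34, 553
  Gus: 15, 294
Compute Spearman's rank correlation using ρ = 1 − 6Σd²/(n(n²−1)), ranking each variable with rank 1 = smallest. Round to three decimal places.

Ranks of variable 1: 7, 5, 1, 4, 3, 6, 2
Ranks of variable 2: 5, 7, 1, 4, 3, 6, 2
d = r₁ − r₂: 2, -2, 0, 0, 0, 0, 0
d²: 4, 4, 0, 0, 0, 0, 0; Σd² = 8
ρ = 1 − 6·8/(7·48) = 1 − 48/336 = 0.857

0.857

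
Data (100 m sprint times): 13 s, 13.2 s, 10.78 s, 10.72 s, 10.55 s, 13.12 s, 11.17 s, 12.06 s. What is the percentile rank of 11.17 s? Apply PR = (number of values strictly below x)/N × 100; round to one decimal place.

37.5

N = 8.
Strictly below 11.17: 3. Equal to 11.17: 1.
PR = 3/8 × 100 = 37.5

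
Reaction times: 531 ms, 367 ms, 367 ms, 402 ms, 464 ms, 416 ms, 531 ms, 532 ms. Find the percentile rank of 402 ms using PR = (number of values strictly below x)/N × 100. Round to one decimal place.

25.0

N = 8.
Strictly below 402: 2. Equal to 402: 1.
PR = 2/8 × 100 = 25.0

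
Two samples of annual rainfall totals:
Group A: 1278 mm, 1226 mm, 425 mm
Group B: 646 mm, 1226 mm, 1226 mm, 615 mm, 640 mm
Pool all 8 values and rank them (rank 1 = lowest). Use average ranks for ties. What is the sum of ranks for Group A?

Sorted (ascending): 425, 615, 640, 646, 1226, 1226, 1226, 1278
The 3 values of 1226 occupy positions 5–7 → average rank 6.
Group A values → pooled ranks: 1278→8, 1226→6, 425→1
Rank sum = 8 + 6 + 1 = 15

15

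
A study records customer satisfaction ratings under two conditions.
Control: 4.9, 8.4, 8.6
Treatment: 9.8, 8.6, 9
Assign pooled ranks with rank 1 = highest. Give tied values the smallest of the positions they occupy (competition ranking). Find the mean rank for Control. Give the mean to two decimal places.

4.67

Sorted (descending): 9.8, 9, 8.6, 8.6, 8.4, 4.9
The 2 values of 8.6 occupy positions 3–4 → each gets rank 3.
Control values → pooled ranks: 4.9→6, 8.4→5, 8.6→3
Mean rank = (6 + 5 + 3) / 3 = 4.67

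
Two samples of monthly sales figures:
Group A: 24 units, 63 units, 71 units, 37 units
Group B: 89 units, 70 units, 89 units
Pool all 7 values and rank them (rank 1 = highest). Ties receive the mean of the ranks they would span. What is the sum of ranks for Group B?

7

Sorted (descending): 89, 89, 71, 70, 63, 37, 24
The 2 values of 89 occupy positions 1–2 → average rank (1+2)/2 = 1.5.
Group B values → pooled ranks: 89→1.5, 70→4, 89→1.5
Rank sum = 1.5 + 4 + 1.5 = 7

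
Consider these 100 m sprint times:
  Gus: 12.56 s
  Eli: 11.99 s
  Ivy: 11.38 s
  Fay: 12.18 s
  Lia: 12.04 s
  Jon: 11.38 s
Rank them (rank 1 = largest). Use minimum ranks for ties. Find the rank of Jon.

Sorted (descending): 12.56, 12.18, 12.04, 11.99, 11.38, 11.38
The 2 values of 11.38 occupy positions 5–6 → each gets rank 5.
Jon has value 11.38 s → rank 5.

5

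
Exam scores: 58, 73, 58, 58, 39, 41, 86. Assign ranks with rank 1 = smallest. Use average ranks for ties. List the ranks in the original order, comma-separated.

Sorted (ascending): 39, 41, 58, 58, 58, 73, 86
The 3 values of 58 occupy positions 3–5 → average rank 4.

4, 6, 4, 4, 1, 2, 7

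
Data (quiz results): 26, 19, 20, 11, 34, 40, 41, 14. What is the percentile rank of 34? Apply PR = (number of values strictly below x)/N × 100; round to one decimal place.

62.5

N = 8.
Strictly below 34: 5. Equal to 34: 1.
PR = 5/8 × 100 = 62.5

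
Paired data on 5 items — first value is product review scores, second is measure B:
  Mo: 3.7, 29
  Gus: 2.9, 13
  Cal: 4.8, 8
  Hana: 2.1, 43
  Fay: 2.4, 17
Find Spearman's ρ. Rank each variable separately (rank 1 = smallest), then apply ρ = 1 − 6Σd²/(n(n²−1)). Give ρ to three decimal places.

Ranks of variable 1: 4, 3, 5, 1, 2
Ranks of variable 2: 4, 2, 1, 5, 3
d = r₁ − r₂: 0, 1, 4, -4, -1
d²: 0, 1, 16, 16, 1; Σd² = 34
ρ = 1 − 6·34/(5·24) = 1 − 204/120 = -0.700

-0.700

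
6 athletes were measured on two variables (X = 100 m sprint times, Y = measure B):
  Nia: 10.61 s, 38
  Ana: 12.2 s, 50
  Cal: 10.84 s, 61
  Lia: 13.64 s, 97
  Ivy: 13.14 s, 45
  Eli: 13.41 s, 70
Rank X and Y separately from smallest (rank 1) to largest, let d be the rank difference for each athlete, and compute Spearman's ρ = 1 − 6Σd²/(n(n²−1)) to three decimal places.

0.771

Ranks of variable 1: 1, 3, 2, 6, 4, 5
Ranks of variable 2: 1, 3, 4, 6, 2, 5
d = r₁ − r₂: 0, 0, -2, 0, 2, 0
d²: 0, 0, 4, 0, 4, 0; Σd² = 8
ρ = 1 − 6·8/(6·35) = 1 − 48/210 = 0.771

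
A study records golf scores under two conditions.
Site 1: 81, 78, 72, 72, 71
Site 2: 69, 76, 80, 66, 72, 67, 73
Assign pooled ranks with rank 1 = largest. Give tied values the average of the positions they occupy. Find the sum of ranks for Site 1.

Sorted (descending): 81, 80, 78, 76, 73, 72, 72, 72, 71, 69, 67, 66
The 3 values of 72 occupy positions 6–8 → average rank 7.
Site 1 values → pooled ranks: 81→1, 78→3, 72→7, 72→7, 71→9
Rank sum = 1 + 3 + 7 + 7 + 9 = 27

27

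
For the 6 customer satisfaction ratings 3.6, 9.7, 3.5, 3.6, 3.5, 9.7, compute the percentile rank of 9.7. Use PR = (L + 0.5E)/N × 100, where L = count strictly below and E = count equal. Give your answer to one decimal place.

83.3

N = 6.
Strictly below 9.7: 4. Equal to 9.7: 2.
PR = (4 + 0.5·2)/6 × 100 = 83.3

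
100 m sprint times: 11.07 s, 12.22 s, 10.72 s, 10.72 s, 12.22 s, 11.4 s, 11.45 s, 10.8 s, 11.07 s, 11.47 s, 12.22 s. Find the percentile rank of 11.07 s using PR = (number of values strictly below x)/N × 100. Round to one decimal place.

27.3

N = 11.
Strictly below 11.07: 3. Equal to 11.07: 2.
PR = 3/11 × 100 = 27.3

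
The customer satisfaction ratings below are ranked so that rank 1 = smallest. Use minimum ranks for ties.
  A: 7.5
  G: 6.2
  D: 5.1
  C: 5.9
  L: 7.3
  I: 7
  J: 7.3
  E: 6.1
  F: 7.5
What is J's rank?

Sorted (ascending): 5.1, 5.9, 6.1, 6.2, 7, 7.3, 7.3, 7.5, 7.5
The 2 values of 7.3 occupy positions 6–7 → each gets rank 6.
The 2 values of 7.5 occupy positions 8–9 → each gets rank 8.
J has value 7.3 → rank 6.

6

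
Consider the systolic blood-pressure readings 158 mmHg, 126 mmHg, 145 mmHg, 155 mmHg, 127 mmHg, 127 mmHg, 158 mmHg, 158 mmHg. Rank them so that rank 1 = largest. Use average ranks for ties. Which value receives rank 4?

155

Sorted (descending): 158, 158, 158, 155, 145, 127, 127, 126
The 3 values of 158 occupy positions 1–3 → average rank 2.
The 2 values of 127 occupy positions 6–7 → average rank (6+7)/2 = 6.5.
Rank 4 → value 155.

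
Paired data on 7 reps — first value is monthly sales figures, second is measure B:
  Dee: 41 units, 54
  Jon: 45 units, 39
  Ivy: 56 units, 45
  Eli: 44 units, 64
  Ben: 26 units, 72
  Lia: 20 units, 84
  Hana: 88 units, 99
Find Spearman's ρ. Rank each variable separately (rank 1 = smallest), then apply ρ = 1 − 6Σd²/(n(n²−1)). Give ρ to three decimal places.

-0.179

Ranks of variable 1: 3, 5, 6, 4, 2, 1, 7
Ranks of variable 2: 3, 1, 2, 4, 5, 6, 7
d = r₁ − r₂: 0, 4, 4, 0, -3, -5, 0
d²: 0, 16, 16, 0, 9, 25, 0; Σd² = 66
ρ = 1 − 6·66/(7·48) = 1 − 396/336 = -0.179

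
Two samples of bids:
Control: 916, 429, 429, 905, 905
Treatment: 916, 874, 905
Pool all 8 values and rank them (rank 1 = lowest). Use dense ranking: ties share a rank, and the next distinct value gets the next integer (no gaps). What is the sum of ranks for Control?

Sorted (ascending): 429, 429, 874, 905, 905, 905, 916, 916
The 2 values of 429 share dense rank 1.
The 3 values of 905 share dense rank 3.
The 2 values of 916 share dense rank 4.
Remaining distinct values take the next consecutive integers.
Control values → pooled ranks: 916→4, 429→1, 429→1, 905→3, 905→3
Rank sum = 4 + 1 + 1 + 3 + 3 = 12

12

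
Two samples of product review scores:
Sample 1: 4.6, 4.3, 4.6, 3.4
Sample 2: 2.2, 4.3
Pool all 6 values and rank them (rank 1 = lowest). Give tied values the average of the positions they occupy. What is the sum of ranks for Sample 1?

16.5

Sorted (ascending): 2.2, 3.4, 4.3, 4.3, 4.6, 4.6
The 2 values of 4.3 occupy positions 3–4 → average rank (3+4)/2 = 3.5.
The 2 values of 4.6 occupy positions 5–6 → average rank (5+6)/2 = 5.5.
Sample 1 values → pooled ranks: 4.6→5.5, 4.3→3.5, 4.6→5.5, 3.4→2
Rank sum = 5.5 + 3.5 + 5.5 + 2 = 16.5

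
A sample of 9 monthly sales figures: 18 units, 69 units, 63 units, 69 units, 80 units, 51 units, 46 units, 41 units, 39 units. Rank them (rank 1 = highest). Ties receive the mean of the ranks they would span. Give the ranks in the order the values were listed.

Sorted (descending): 80, 69, 69, 63, 51, 46, 41, 39, 18
The 2 values of 69 occupy positions 2–3 → average rank (2+3)/2 = 2.5.

9, 2.5, 4, 2.5, 1, 5, 6, 7, 8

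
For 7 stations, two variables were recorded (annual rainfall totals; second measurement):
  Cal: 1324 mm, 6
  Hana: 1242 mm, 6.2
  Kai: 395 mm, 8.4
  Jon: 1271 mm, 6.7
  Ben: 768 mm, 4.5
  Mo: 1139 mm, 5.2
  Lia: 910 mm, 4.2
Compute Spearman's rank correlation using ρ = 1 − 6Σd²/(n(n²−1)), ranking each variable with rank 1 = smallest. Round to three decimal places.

Ranks of variable 1: 7, 5, 1, 6, 2, 4, 3
Ranks of variable 2: 4, 5, 7, 6, 2, 3, 1
d = r₁ − r₂: 3, 0, -6, 0, 0, 1, 2
d²: 9, 0, 36, 0, 0, 1, 4; Σd² = 50
ρ = 1 − 6·50/(7·48) = 1 − 300/336 = 0.107

0.107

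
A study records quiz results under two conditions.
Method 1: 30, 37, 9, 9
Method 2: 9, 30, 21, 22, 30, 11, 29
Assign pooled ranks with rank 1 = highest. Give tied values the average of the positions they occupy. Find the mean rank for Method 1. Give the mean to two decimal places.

6.00

Sorted (descending): 37, 30, 30, 30, 29, 22, 21, 11, 9, 9, 9
The 3 values of 30 occupy positions 2–4 → average rank 3.
The 3 values of 9 occupy positions 9–11 → average rank 10.
Method 1 values → pooled ranks: 30→3, 37→1, 9→10, 9→10
Mean rank = (3 + 1 + 10 + 10) / 4 = 6.00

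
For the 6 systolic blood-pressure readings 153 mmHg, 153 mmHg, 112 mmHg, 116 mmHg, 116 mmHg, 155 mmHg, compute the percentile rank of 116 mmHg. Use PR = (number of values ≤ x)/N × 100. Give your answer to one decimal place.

50.0

N = 6.
Strictly below 116: 1. Equal to 116: 2.
PR = 3/6 × 100 = 50.0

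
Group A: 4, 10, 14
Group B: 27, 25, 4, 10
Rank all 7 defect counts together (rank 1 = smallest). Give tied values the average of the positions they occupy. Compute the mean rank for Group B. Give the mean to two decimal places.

4.50

Sorted (ascending): 4, 4, 10, 10, 14, 25, 27
The 2 values of 4 occupy positions 1–2 → average rank (1+2)/2 = 1.5.
The 2 values of 10 occupy positions 3–4 → average rank (3+4)/2 = 3.5.
Group B values → pooled ranks: 27→7, 25→6, 4→1.5, 10→3.5
Mean rank = (7 + 6 + 1.5 + 3.5) / 4 = 4.50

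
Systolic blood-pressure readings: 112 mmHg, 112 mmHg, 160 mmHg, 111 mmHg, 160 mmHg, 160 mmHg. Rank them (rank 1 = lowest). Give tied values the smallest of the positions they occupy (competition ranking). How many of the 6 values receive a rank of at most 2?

3

Sorted (ascending): 111, 112, 112, 160, 160, 160
The 2 values of 112 occupy positions 2–3 → each gets rank 2.
The 3 values of 160 occupy positions 4–6 → each gets rank 4.
Ranks ≤ 2: {1, 2, 2} → 3 values.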